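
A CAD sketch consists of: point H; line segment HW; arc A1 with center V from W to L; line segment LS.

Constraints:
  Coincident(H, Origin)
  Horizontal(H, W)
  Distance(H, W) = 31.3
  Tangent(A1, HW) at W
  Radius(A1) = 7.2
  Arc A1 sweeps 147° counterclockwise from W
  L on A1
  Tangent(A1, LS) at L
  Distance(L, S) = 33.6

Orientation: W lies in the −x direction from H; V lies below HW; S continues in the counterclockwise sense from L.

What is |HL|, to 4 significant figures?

37.63

The tangent condition forces VW to be normal to HW, so V = W + (0, -7.2) = (-31.30, -7.200). On A1, W sits at bearing 90° from V; a 147° counterclockwise sweep puts L at bearing 237°, so L = V + 7.2·(cos 237°, sin 237°) = (-35.22, -13.24). Then |HL| = |L − H| = 37.63.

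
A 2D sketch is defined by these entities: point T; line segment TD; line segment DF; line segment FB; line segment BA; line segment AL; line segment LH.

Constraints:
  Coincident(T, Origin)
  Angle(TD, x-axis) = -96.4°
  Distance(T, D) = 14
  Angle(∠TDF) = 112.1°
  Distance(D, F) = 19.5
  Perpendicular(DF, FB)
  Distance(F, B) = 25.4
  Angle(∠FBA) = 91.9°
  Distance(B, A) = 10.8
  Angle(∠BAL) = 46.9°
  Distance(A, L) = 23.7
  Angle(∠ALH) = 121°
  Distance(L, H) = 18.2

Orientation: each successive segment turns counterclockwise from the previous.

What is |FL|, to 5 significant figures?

9.2748

∠FBA = 91.9° gives BA at 149.60° from the x-axis; with |BA| = 10.8, A = (18.381, 4.5698). ∠BAL = 46.9° gives AL at -77.300° from the x-axis; with |AL| = 23.7, L = (23.591, -18.550). Then |FL| = |L − F| = 9.2748.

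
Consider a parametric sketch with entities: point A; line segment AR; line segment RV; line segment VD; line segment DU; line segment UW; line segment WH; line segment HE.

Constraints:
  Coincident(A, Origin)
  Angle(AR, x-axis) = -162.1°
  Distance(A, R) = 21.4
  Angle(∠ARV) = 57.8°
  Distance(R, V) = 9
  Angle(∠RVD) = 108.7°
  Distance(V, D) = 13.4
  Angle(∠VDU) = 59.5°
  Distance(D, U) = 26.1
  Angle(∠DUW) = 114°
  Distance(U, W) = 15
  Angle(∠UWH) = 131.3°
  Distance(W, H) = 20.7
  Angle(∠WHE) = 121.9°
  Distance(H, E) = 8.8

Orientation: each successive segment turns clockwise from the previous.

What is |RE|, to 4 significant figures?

23.92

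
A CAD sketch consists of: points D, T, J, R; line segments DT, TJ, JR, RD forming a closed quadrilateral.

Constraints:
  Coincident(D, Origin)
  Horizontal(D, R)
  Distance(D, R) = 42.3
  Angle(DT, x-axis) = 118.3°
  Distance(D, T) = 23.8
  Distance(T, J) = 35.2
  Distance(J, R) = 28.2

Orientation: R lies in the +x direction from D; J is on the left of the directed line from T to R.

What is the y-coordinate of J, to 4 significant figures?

21.38

D is at the origin; D and R share the same y with |DR| = 42.3 and R in +x, so R = (42.3, 0). DT runs at 118.3° with |DT| = 23.8, so T = (-11.28, 20.96). J is determined by |TJ| = 35.2 and |JR| = 28.2 together: it lies at the intersection of circle(T, 35.2) and circle(R, 28.2). With |TR| = 57.54, the foot of the radical line on TR is 32.62 from T and the perpendicular offset is √(35.2² − 32.62²) = 13.22. Taking the left-of-TR solution: J = (23.91, 21.38).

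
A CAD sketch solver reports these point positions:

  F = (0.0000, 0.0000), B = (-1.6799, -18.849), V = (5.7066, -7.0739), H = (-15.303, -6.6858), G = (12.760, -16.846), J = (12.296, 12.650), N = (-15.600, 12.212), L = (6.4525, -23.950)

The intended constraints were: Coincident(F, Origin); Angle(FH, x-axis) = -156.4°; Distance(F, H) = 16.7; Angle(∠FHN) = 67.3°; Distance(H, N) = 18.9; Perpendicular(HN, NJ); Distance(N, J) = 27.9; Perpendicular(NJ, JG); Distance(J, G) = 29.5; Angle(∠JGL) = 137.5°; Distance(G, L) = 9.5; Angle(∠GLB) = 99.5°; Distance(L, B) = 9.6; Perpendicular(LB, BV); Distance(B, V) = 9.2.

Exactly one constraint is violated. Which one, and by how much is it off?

Distance(B, V) = 9.2 — off by 4.70.

F = (0.00, 0.00) ✓; FH at -156.4° ✓; |FH| = 16.70 ✓; ∠FHN = 67.30° ✓; |HN| = 18.90 ✓; ∠(HN, NJ) = 90.00° ✓; |NJ| = 27.90 ✓; ∠(NJ, JG) = 90.00° ✓; |JG| = 29.50 ✓; ∠JGL = 137.5° ✓; |GL| = 9.500 ✓; ∠GLB = 99.50° ✓; |LB| = 9.600 ✓; ∠(LB, BV) = 90.00° ✓; |BV| = 13.90 ✗.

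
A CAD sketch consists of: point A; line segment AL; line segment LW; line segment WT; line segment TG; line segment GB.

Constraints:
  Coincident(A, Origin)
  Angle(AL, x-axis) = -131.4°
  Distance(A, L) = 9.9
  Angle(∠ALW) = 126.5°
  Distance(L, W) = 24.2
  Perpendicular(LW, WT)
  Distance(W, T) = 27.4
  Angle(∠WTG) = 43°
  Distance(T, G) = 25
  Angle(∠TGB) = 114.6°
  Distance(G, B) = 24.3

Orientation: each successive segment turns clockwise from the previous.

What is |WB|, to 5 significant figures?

15.457

∠WTG = 43.0° gives TG at -51.900° from the x-axis; with |TG| = 25.0, G = (-12.892, 2.2675). ∠TGB = 114.6° gives GB at -117.30° from the x-axis; with |GB| = 24.3, B = (-24.037, -19.326). Then |WB| = |B − W| = 15.457.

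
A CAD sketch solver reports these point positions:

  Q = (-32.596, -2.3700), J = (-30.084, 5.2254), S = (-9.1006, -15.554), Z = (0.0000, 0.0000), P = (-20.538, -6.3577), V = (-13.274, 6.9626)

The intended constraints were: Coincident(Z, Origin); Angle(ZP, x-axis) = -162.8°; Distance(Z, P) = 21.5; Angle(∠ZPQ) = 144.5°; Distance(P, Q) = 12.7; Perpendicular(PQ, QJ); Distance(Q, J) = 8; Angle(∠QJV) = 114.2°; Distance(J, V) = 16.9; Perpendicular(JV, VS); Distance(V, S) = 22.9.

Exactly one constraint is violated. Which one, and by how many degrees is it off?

Perpendicular(JV, VS) — off by 4.60°.

Z = (0.00, 0.00) ✓; ZP at -162.8° ✓; |ZP| = 21.50 ✓; ∠ZPQ = 144.5° ✓; |PQ| = 12.70 ✓; ∠(PQ, QJ) = 90.00° ✓; |QJ| = 8.000 ✓; ∠QJV = 114.2° ✓; |JV| = 16.90 ✓; ∠(JV, VS) = 85.40° ✗; |VS| = 22.90 ✓.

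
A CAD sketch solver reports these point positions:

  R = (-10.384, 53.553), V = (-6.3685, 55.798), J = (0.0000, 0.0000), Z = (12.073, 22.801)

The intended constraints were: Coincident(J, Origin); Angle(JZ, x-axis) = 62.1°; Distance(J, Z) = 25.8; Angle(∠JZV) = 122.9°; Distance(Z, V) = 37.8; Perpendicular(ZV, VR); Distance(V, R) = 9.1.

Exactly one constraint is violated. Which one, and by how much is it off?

Distance(V, R) = 9.1 — off by 4.50.

J = (0.00, 0.00) ✓; JZ at 62.10° ✓; |JZ| = 25.80 ✓; ∠JZV = 122.9° ✓; |ZV| = 37.80 ✓; ∠(ZV, VR) = 90.01° ✓; |VR| = 4.600 ✗.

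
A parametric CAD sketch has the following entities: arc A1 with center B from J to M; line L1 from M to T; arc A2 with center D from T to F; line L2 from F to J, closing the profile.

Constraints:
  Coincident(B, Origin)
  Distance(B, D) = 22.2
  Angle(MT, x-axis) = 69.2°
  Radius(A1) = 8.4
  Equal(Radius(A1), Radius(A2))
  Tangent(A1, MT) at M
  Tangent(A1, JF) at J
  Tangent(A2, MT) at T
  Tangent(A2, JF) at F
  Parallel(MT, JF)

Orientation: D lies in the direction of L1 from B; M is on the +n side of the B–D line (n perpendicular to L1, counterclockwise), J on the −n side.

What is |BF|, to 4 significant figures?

23.74

Tangency of A1 to both parallel lines with radius 8.4 puts M and J at B ± 8.4·n: M = (-7.853, 2.983), J = (7.853, -2.983). Equal radii place T and F the same way about D: T = D + 8.4·n = (0.03084, 23.74), F = D − 8.4·n = (15.74, 17.77). Then |BF| = |F − B| = 23.74.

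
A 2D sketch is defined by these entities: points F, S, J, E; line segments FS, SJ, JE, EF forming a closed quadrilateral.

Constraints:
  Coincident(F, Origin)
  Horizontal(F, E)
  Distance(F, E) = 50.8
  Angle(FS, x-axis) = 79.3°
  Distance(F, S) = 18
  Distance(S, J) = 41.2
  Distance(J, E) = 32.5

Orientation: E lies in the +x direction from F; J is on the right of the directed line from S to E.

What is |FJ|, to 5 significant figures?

29.882

Checks: |SJ| = 41.20 ✓; |JE| = 32.50 ✓.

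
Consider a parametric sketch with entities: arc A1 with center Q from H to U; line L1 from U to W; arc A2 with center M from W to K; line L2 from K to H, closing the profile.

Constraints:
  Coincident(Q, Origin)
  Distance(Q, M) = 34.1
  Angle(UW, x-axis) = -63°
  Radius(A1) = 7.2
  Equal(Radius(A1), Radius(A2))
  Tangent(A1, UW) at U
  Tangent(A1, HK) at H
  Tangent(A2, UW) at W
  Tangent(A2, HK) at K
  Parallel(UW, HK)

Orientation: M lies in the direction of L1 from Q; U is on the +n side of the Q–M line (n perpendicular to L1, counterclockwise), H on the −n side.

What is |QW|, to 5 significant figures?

34.852

The slot axis is L1's direction at -63.0°, so u = (cos -63.0°, sin -63.0°) = (0.45399, -0.89101) and n = (−sin -63.0°, cos -63.0°) = (0.89101, 0.45399). Q is at the origin and M lies 34.1 along u from Q, so M = 34.1·u = (15.481, -30.383). Tangency of A1 to both parallel lines with radius 7.2 puts U and H at Q ± 7.2·n: U = (6.4152, 3.2687), H = (-6.4152, -3.2687). Equal radii place W and K the same way about M: W = M + 7.2·n = (21.896, -27.115), K = M − 7.2·n = (9.0658, -33.652). Then |QW| = |W − Q| = 34.852.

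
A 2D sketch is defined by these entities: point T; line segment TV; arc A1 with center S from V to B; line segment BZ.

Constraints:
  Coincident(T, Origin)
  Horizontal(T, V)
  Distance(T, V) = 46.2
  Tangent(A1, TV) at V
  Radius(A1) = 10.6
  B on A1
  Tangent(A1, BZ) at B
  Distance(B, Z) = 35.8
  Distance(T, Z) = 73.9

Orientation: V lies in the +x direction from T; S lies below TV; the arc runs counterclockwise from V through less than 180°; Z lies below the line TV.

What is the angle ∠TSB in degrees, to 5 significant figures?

47.445°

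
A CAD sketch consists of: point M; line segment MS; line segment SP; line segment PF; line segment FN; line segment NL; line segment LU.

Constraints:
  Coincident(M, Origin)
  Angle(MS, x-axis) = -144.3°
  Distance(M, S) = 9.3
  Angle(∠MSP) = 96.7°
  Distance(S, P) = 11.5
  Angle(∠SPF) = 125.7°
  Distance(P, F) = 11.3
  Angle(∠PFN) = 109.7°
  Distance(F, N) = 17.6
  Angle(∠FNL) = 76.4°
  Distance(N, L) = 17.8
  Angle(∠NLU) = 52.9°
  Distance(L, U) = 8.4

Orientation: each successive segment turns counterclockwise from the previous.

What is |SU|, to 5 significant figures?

10.744

M is at the origin; MS runs at -144.3° with length 9.3, so S = (-7.5524, -5.4269). ∠MSP = 96.7° gives SP at -61.000° from the x-axis; with |SP| = 11.5, P = (-1.9771, -15.485). ∠SPF = 125.7° gives PF at -6.7000° from the x-axis; with |PF| = 11.3, F = (9.2458, -16.803). ∠PFN = 109.7° gives FN at 63.600° from the x-axis; with |FN| = 17.6, N = (17.071, -1.0389). ∠FNL = 76.4° gives NL at 167.20° from the x-axis; with |NL| = 17.8, L = (-0.28632, 2.9047). ∠NLU = 52.9° gives LU at -65.700° from the x-axis; with |LU| = 8.4, U = (3.1704, -4.7511). Then |SU| = |U − S| = 10.744.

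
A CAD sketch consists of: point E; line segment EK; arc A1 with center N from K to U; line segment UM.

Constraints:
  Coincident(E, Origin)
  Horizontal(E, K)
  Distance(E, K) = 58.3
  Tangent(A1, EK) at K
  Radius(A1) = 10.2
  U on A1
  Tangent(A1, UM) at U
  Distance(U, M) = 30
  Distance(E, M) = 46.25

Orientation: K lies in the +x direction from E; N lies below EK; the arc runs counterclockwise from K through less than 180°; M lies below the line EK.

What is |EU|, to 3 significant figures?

49.8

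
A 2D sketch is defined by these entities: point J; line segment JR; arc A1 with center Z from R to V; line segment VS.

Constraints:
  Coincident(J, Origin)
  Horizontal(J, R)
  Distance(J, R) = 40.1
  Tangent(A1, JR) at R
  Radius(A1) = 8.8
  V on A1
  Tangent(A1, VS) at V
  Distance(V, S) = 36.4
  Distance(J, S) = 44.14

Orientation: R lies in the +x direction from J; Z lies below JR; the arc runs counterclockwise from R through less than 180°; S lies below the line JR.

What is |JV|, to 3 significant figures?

32.4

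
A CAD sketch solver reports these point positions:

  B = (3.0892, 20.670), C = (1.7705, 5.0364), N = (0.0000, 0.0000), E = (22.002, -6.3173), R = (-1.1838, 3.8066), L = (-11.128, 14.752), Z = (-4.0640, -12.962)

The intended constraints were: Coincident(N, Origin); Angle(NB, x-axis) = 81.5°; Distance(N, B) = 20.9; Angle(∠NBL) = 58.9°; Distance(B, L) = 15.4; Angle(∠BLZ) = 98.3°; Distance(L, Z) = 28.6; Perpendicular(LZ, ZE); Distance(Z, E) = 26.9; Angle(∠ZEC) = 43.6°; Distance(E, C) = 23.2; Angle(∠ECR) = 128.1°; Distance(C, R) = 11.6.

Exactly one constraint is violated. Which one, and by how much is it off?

Distance(C, R) = 11.6 — off by 8.40.

N = (0.00, 0.00) ✓; NB at 81.50° ✓; |NB| = 20.90 ✓; ∠NBL = 58.90° ✓; |BL| = 15.40 ✓; ∠BLZ = 98.30° ✓; |LZ| = 28.60 ✓; ∠(LZ, ZE) = 90.00° ✓; |ZE| = 26.90 ✓; ∠ZEC = 43.60° ✓; |EC| = 23.20 ✓; ∠ECR = 128.1° ✓; |CR| = 3.200 ✗.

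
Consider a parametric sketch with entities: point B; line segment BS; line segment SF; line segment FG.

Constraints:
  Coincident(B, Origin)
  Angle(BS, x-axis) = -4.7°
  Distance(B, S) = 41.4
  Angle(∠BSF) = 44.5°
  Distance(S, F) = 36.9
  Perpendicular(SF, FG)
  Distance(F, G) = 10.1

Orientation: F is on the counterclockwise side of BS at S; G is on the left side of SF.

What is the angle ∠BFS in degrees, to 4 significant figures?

75.75°

B is at the origin; BS runs at -4.7° with length 41.4, so S = 41.4·(cos -4.7°, sin -4.7°) = (41.26, -3.392). ∠BSF = 44.5°, so SF runs at -4.7° + (180° − 44.5°) = 130.8° from the x-axis; with |SF| = 36.9, F = S + 36.9·(cos 130.8°, sin 130.8°) = (17.15, 24.54). Then cos ∠BFS = FB·FS / (|FB||FS|), giving 75.75°.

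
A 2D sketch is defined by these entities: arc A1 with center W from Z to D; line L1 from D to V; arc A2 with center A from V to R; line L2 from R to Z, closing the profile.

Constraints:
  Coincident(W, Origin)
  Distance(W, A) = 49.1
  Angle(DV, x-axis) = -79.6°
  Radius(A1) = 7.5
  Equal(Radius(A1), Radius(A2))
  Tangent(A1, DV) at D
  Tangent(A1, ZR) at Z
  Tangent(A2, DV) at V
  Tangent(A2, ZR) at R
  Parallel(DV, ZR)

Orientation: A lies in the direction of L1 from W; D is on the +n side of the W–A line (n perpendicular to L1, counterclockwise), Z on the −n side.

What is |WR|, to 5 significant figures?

49.670

The slot axis is L1's direction at -79.6°, so u = (cos -79.6°, sin -79.6°) = (0.18052, -0.98357) and n = (−sin -79.6°, cos -79.6°) = (0.98357, 0.18052). W is at the origin and A lies 49.1 along u from W, so A = 49.1·u = (8.8635, -48.293). Tangency of A1 to both parallel lines with radius 7.5 puts D and Z at W ± 7.5·n: D = (7.3768, 1.3539), Z = (-7.3768, -1.3539). Equal radii place V and R the same way about A: V = A + 7.5·n = (16.240, -46.939), R = A − 7.5·n = (1.4867, -49.647). Then |WR| = |R − W| = 49.670.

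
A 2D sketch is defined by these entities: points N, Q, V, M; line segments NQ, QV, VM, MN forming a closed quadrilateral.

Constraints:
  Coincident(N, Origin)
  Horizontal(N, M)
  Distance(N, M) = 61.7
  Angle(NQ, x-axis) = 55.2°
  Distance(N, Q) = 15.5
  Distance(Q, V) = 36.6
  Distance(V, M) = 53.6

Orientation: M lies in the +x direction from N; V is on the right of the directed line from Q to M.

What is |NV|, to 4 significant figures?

27.19

N is at the origin; NM is horizontal with |NM| = 61.7 and M in +x, so M = (61.7, 0). NQ runs at 55.2° with |NQ| = 15.5, so Q = (8.846, 12.73). V is determined by |QV| = 36.6 and |VM| = 53.6 together: it lies at the intersection of circle(Q, 36.6) and circle(M, 53.6). With |QM| = 54.36, the foot of the radical line on QM is 13.08 from Q and the perpendicular offset is √(36.6² − 13.08²) = 34.18. Taking the right-of-QM solution: V = (13.56, -23.57).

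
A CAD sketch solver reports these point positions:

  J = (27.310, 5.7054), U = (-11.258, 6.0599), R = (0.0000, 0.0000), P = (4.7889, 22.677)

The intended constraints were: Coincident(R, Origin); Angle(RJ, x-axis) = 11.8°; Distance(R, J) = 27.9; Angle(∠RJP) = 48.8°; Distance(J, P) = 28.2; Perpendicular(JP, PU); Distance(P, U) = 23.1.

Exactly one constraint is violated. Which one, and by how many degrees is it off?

Perpendicular(JP, PU) — off by 7.00°.

R = (0.00, 0.00) ✓; RJ at 11.80° ✓; |RJ| = 27.90 ✓; ∠RJP = 48.80° ✓; |JP| = 28.20 ✓; ∠(JP, PU) = 83.00° ✗; |PU| = 23.10 ✓.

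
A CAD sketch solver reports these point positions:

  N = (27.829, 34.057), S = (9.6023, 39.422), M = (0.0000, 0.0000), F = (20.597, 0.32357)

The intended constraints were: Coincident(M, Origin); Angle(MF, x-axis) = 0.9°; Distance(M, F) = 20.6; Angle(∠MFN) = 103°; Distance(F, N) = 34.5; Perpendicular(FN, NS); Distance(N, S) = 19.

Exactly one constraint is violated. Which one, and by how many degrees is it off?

Perpendicular(FN, NS) — off by 4.30°.

M = (0.00, 0.00) ✓; MF at 0.9000° ✓; |MF| = 20.60 ✓; ∠MFN = 103.0° ✓; |FN| = 34.50 ✓; ∠(FN, NS) = 85.70° ✗; |NS| = 19.00 ✓.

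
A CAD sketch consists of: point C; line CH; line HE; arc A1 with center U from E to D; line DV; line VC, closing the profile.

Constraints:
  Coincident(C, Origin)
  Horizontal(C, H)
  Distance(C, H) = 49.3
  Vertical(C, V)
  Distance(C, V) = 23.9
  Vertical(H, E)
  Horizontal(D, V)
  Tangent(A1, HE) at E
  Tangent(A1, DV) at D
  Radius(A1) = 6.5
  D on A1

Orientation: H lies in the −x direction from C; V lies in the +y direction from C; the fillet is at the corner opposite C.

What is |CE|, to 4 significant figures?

52.28

C is at the origin; CH is horizontal with |CH| = 49.3 and H on the −x side, so H = (-49.30, 0.000). C and V share the same x with |CV| = 23.9 and V on the +y side, so V = (0.000, 23.90). The virtual corner opposite C is at (-49.30, 23.90). The tangent condition forces UE to be normal to HE and since A1 is tangent to DV there, UD ⟂ DV, with radius 6.5, so the center U sits 6.5 in from both sides at U = (-42.80, 17.40). That places the tangent points at E = (-49.30, 17.40) on HE and D = (-42.80, 23.90) on DV. Then |CE| = |E − C| = 52.28.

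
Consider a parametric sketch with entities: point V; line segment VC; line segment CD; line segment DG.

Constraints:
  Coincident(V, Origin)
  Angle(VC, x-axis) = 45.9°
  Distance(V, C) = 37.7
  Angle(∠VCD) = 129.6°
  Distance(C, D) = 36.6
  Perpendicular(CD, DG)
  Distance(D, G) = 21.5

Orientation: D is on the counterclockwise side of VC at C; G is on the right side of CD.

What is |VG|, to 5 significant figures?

78.938

V is at the origin; VC runs at 45.9° with length 37.7, so C = 37.7·(cos 45.9°, sin 45.9°) = (26.236, 27.073). ∠VCD = 129.6°, so CD runs at 45.9° + (180° − 129.6°) = 96.300° from the x-axis; with |CD| = 36.6, D = C + 36.6·(cos 96.300°, sin 96.300°) = (22.220, 63.452). The perpendicularity gives DG at right angles to CD; with |DG| = 21.5 on the right of CD, G = D + 21.5·(0.99396, 0.10973) = (43.590, 65.812). Then |VG| = |G − V| = 78.938.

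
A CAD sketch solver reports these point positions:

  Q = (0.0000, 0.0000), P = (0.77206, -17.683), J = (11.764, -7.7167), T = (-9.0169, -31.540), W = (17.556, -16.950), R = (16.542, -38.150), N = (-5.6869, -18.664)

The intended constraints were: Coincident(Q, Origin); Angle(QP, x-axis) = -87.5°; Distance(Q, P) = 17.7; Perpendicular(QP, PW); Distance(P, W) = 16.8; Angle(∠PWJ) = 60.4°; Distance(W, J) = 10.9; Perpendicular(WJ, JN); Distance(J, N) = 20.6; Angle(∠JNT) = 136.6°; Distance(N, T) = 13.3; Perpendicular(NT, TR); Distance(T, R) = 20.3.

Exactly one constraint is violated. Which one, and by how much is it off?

Distance(T, R) = 20.3 — off by 6.10.

Q = (0.00, 0.00) ✓; QP at -87.50° ✓; |QP| = 17.70 ✓; ∠(QP, PW) = 90.00° ✓; |PW| = 16.80 ✓; ∠PWJ = 60.40° ✓; |WJ| = 10.90 ✓; ∠(WJ, JN) = 90.00° ✓; |JN| = 20.60 ✓; ∠JNT = 136.6° ✓; |NT| = 13.30 ✓; ∠(NT, TR) = 90.00° ✓; |TR| = 26.40 ✗.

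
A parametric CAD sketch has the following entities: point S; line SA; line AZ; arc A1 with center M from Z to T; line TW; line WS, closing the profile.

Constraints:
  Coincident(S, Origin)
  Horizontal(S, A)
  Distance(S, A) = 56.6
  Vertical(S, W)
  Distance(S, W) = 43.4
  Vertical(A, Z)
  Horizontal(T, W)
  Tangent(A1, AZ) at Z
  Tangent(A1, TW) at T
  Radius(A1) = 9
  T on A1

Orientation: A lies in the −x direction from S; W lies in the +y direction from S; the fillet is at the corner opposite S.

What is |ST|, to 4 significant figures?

64.42

S is at the origin; S and A share the same y with |SA| = 56.6 and A on the −x side, so A = (-56.60, 0.000). SW is vertical with |SW| = 43.4 and W on the +y side, so W = (0.000, 43.40). The virtual corner opposite S is at (-56.60, 43.40). Tangency of A1 to AZ means the radius MZ is perpendicular to AZ and the tangent condition forces MT to be normal to TW, with radius 9.0, so the center M sits 9.0 in from both sides at M = (-47.60, 34.40). That places the tangent points at Z = (-56.60, 34.40) on AZ and T = (-47.60, 43.40) on TW. Then |ST| = |T − S| = 64.42.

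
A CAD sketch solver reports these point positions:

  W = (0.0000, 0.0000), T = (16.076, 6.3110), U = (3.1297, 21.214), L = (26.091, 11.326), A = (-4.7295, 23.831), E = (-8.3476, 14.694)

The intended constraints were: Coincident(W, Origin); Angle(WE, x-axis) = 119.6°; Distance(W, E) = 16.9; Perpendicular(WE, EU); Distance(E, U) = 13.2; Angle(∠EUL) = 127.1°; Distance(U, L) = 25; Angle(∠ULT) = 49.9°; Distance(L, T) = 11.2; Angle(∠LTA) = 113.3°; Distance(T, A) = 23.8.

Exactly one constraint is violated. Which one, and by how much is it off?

Distance(T, A) = 23.8 — off by 3.40.

W = (0.00, 0.00) ✓; WE at 119.6° ✓; |WE| = 16.90 ✓; ∠(WE, EU) = 90.00° ✓; |EU| = 13.20 ✓; ∠EUL = 127.1° ✓; |UL| = 25.00 ✓; ∠ULT = 49.90° ✓; |LT| = 11.20 ✓; ∠LTA = 113.3° ✓; |TA| = 27.20 ✗.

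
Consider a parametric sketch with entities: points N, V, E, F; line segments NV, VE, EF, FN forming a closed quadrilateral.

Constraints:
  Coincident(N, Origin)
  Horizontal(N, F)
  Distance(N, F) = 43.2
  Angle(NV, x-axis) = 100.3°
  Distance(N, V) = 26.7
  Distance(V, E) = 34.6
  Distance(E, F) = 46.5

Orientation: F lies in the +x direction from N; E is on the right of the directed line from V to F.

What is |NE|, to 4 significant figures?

8.647

Checks: |VE| = 34.60 ✓; |EF| = 46.50 ✓.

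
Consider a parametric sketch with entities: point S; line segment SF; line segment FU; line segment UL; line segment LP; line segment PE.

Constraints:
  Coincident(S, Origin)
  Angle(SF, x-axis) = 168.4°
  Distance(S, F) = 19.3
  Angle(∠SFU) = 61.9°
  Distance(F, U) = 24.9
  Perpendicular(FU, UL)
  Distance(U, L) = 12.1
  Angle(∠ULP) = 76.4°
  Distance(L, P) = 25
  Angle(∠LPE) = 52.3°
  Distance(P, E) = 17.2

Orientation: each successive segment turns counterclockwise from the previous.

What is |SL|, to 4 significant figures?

16.56

∠SFU = 61.9° gives FU at -73.50° from the x-axis; with |FU| = 24.9, U = (-11.83, -19.99). FU ⟂ UL, so UL runs at 16.50°; with |UL| = 12.1, L = (-0.2321, -16.56). Then |SL| = |L − S| = 16.56.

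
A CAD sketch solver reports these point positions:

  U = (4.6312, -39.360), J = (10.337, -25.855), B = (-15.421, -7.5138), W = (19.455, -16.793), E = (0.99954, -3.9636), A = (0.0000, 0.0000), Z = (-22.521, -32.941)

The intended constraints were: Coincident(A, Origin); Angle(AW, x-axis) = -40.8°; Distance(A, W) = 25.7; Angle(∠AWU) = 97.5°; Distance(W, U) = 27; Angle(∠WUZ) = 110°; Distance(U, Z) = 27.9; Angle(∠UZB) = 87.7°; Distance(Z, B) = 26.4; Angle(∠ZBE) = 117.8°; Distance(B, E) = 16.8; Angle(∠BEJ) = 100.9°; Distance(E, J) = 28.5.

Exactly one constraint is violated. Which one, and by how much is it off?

Distance(E, J) = 28.5 — off by 4.70.

A = (0.00, 0.00) ✓; AW at -40.80° ✓; |AW| = 25.70 ✓; ∠AWU = 97.50° ✓; |WU| = 27.00 ✓; ∠WUZ = 110.0° ✓; |UZ| = 27.90 ✓; ∠UZB = 87.70° ✓; |ZB| = 26.40 ✓; ∠ZBE = 117.8° ✓; |BE| = 16.80 ✓; ∠BEJ = 100.9° ✓; |EJ| = 23.80 ✗.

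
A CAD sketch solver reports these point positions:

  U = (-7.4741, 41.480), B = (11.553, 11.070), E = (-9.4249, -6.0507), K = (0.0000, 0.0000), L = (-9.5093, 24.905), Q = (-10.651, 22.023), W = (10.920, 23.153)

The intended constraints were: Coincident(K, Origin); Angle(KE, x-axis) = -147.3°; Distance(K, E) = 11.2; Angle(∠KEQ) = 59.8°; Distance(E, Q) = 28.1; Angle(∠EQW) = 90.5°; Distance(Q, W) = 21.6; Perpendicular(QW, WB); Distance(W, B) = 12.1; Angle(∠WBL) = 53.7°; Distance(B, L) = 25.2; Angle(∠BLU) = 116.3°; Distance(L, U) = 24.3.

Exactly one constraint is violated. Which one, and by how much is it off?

Distance(L, U) = 24.3 — off by 7.60.

K = (0.00, 0.00) ✓; KE at -147.3° ✓; |KE| = 11.20 ✓; ∠KEQ = 59.80° ✓; |EQ| = 28.10 ✓; ∠EQW = 90.50° ✓; |QW| = 21.60 ✓; ∠(QW, WB) = 90.00° ✓; |WB| = 12.10 ✓; ∠WBL = 53.70° ✓; |BL| = 25.20 ✓; ∠BLU = 116.3° ✓; |LU| = 16.70 ✗.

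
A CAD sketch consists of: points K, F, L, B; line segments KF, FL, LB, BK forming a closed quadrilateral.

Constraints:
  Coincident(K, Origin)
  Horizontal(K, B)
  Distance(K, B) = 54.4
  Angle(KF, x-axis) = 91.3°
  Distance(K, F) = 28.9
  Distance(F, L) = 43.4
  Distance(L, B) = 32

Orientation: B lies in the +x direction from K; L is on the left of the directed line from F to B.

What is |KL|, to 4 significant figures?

52.10

Checks: |FL| = 43.40 ✓; |LB| = 32.00 ✓.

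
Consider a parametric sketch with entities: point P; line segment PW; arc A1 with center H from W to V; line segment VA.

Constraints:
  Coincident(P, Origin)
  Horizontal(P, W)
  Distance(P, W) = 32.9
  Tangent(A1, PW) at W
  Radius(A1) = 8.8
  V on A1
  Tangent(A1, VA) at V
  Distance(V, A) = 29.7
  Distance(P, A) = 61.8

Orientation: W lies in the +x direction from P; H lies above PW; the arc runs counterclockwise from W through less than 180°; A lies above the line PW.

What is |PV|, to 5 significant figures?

41.412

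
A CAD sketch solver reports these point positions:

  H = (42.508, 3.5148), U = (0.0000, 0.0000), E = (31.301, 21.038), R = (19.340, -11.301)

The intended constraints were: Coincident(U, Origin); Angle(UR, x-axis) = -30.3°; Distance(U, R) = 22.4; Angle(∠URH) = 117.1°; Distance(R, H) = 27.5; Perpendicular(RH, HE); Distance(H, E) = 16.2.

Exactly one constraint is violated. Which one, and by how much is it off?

Distance(H, E) = 16.2 — off by 4.60.

U = (0.00, 0.00) ✓; UR at -30.30° ✓; |UR| = 22.40 ✓; ∠URH = 117.1° ✓; |RH| = 27.50 ✓; ∠(RH, HE) = 90.00° ✓; |HE| = 20.80 ✗.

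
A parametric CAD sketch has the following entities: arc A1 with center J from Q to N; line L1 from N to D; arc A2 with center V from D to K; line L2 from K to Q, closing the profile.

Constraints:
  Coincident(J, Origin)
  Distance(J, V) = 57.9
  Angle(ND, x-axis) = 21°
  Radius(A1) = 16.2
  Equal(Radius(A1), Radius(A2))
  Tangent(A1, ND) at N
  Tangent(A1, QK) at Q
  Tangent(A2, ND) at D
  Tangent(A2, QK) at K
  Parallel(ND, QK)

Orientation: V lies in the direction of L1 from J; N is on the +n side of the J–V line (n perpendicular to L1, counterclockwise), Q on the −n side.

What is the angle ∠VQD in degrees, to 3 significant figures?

13.6°

Tangency of A1 to both parallel lines with radius 16.2 puts N and Q at J ± 16.2·n: N = (-5.81, 15.1), Q = (5.81, -15.1). Equal radii place D and K the same way about V: D = V + 16.2·n = (48.2, 35.9), K = V − 16.2·n = (59.9, 5.63). Then cos ∠VQD = QV·QD / (|QV||QD|), giving 13.6°.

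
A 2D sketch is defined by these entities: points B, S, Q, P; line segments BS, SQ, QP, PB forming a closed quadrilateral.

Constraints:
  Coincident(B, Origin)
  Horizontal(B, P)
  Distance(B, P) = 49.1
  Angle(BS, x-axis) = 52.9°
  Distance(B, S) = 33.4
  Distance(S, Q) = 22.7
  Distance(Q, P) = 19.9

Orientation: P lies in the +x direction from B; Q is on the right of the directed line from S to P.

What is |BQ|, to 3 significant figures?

30.9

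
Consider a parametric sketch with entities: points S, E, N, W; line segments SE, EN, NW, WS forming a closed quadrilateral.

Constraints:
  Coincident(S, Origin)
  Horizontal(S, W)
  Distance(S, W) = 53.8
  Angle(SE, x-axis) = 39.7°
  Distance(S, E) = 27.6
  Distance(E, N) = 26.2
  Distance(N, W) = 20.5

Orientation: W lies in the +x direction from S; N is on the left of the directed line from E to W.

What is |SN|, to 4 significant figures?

51.21

Checks: |EN| = 26.20 ✓; |NW| = 20.50 ✓.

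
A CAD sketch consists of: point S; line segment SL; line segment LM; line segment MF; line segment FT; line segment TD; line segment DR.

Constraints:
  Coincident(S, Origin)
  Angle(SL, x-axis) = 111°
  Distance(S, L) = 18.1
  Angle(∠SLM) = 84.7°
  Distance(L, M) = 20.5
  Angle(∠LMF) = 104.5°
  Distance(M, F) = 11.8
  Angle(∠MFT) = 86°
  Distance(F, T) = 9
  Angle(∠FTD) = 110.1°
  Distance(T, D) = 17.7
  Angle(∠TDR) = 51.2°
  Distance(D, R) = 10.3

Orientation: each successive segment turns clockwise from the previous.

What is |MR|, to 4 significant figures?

4.762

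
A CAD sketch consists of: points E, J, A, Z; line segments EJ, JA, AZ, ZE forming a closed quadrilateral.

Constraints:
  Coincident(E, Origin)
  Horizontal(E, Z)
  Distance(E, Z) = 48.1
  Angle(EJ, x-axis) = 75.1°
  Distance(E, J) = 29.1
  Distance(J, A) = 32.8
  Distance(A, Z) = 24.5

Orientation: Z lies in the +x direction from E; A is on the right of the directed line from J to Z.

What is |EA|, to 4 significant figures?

23.61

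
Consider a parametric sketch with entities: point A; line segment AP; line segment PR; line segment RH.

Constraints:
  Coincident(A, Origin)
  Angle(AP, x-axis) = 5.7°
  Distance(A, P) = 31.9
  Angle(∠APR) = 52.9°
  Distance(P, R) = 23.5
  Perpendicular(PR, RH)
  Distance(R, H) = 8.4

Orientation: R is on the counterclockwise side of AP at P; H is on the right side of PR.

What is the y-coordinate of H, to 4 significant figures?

26.12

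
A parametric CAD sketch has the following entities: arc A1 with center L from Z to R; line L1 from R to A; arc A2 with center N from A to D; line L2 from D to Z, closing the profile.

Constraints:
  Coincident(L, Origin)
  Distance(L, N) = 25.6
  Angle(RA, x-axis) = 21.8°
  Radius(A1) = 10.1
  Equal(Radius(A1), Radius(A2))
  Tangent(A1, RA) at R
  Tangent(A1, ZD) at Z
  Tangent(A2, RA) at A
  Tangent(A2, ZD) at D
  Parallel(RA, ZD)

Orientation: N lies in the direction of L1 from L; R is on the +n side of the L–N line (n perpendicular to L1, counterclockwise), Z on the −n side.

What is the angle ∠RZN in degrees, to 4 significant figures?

68.47°

The slot axis is L1's direction at 21.8°, so u = (cos 21.8°, sin 21.8°) = (0.9285, 0.3714) and n = (−sin 21.8°, cos 21.8°) = (-0.3714, 0.9285). L is at the origin and N lies 25.6 along u from L, so N = 25.6·u = (23.77, 9.507). Tangency of A1 to both parallel lines with radius 10.1 puts R and Z at L ± 10.1·n: R = (-3.751, 9.378), Z = (3.751, -9.378). Then cos ∠RZN = ZR·ZN / (|ZR||ZN|), giving 68.47°.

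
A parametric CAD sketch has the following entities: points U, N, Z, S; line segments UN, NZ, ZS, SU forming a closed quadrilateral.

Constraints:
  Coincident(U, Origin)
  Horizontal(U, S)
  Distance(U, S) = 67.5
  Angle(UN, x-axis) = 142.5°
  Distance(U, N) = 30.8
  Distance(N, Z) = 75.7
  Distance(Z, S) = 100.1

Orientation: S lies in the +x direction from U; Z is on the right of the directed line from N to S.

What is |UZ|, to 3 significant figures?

58.4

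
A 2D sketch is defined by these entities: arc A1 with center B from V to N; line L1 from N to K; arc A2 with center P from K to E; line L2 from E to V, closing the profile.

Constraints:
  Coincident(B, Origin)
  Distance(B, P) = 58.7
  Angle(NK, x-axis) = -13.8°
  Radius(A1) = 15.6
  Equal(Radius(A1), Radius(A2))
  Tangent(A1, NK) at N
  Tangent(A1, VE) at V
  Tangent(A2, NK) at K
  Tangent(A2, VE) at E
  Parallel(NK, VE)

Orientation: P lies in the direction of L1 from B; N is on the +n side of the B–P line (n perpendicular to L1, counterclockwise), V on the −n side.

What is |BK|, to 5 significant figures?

60.738

The slot axis is L1's direction at -13.8°, so u = (cos -13.8°, sin -13.8°) = (0.97113, -0.23853) and n = (−sin -13.8°, cos -13.8°) = (0.23853, 0.97113). B is at the origin and P lies 58.7 along u from B, so P = 58.7·u = (57.006, -14.002). Tangency of A1 to both parallel lines with radius 15.6 puts N and V at B ± 15.6·n: N = (3.7211, 15.150), V = (-3.7211, -15.150). Equal radii place K and E the same way about P: K = P + 15.6·n = (60.727, 1.1478), E = P − 15.6·n = (53.284, -29.152). Then |BK| = |K − B| = 60.738.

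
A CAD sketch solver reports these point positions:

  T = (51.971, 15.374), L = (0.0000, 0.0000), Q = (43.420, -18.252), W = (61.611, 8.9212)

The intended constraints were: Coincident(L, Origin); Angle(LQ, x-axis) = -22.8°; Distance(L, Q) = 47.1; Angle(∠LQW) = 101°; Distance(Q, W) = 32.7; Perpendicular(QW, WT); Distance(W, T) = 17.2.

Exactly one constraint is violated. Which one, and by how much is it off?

Distance(W, T) = 17.2 — off by 5.60.

L = (0.00, 0.00) ✓; LQ at -22.80° ✓; |LQ| = 47.10 ✓; ∠LQW = 101.0° ✓; |QW| = 32.70 ✓; ∠(QW, WT) = 90.00° ✓; |WT| = 11.60 ✗.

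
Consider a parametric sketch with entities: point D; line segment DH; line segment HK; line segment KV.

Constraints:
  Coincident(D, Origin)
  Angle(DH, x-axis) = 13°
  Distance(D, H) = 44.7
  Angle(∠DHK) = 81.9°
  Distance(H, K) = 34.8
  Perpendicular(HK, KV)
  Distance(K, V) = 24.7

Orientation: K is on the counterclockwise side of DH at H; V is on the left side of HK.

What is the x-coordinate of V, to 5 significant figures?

7.9825

D is at the origin; DH runs at 13.0° with length 44.7, so H = 44.7·(cos 13.0°, sin 13.0°) = (43.554, 10.055). ∠DHK = 81.9°, so HK runs at 13.0° + (180° − 81.9°) = 111.10° from the x-axis; with |HK| = 34.8, K = H + 34.8·(cos 111.10°, sin 111.10°) = (31.026, 42.522). The perpendicularity gives KV at right angles to HK; with |KV| = 24.7 on the left of HK, V = K + 24.7·(-0.93295, -0.36000) = (7.9825, 33.630). So V.x = 7.9825.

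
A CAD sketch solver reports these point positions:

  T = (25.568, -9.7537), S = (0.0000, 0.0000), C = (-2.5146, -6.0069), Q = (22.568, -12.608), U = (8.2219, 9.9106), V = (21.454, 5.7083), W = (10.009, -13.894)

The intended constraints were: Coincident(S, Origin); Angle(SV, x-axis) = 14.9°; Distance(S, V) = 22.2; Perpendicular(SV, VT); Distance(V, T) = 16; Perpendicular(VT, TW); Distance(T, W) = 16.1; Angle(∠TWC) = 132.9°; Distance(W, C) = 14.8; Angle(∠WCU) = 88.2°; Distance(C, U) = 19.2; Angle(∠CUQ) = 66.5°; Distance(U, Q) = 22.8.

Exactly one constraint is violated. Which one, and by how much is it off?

Distance(U, Q) = 22.8 — off by 3.90.

S = (0.00, 0.00) ✓; SV at 14.90° ✓; |SV| = 22.20 ✓; ∠(SV, VT) = 90.00° ✓; |VT| = 16.00 ✓; ∠(VT, TW) = 90.00° ✓; |TW| = 16.10 ✓; ∠TWC = 132.9° ✓; |WC| = 14.80 ✓; ∠WCU = 88.20° ✓; |CU| = 19.20 ✓; ∠CUQ = 66.50° ✓; |UQ| = 26.70 ✗.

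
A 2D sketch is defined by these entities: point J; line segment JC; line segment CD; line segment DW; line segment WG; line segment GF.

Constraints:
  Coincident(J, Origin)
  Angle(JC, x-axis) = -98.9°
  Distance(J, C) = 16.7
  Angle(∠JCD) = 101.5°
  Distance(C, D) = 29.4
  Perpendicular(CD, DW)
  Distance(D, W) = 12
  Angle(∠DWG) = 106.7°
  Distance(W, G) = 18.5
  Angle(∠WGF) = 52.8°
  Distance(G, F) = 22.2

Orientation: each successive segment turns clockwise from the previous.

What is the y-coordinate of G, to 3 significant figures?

0.270

CD ⟂ DW, so DW runs at 92.6°; with |DW| = 12.0, W = (-32.5, -5.84). ∠DWG = 106.7° gives WG at 19.3° from the x-axis; with |WG| = 18.5, G = (-15.0, 0.270). So G.y = 0.270.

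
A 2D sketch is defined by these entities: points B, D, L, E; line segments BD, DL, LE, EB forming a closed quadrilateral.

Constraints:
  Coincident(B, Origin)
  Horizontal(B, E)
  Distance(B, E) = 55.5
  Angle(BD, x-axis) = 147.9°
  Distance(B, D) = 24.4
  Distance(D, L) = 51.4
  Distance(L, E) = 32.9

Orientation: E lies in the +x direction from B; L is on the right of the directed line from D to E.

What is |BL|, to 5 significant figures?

27.106

B is at the origin; B and E share the same y with |BE| = 55.5 and E in +x, so E = (55.5, 0). BD runs at 147.9° with |BD| = 24.4, so D = (-20.670, 12.966). L is determined by |DL| = 51.4 and |LE| = 32.9 together: it lies at the intersection of circle(D, 51.4) and circle(E, 32.9). With |DE| = 77.265, the foot of the radical line on DE is 48.725 from D and the perpendicular offset is √(51.4² − 48.725²) = 16.366. Taking the right-of-DE solution: L = (24.618, -11.344).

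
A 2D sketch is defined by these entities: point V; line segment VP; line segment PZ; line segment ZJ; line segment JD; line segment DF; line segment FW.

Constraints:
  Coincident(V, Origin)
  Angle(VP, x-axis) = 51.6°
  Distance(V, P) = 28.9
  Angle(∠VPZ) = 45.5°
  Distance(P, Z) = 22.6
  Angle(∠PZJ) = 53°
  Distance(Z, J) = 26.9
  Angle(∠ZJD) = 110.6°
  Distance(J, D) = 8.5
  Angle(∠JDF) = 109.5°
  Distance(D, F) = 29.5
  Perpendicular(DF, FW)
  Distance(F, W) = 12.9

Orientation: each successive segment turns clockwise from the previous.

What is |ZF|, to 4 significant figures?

27.94

V is at the origin; VP runs at 51.6° with length 28.9, so P = (17.95, 22.65). ∠VPZ = 45.5° gives PZ at -82.90° from the x-axis; with |PZ| = 22.6, Z = (20.74, 0.2220). ∠PZJ = 53.0° gives ZJ at 150.1° from the x-axis; with |ZJ| = 26.9, J = (-2.575, 13.63). ∠ZJD = 110.6° gives JD at 80.70° from the x-axis; with |JD| = 8.5, D = (-1.201, 22.02). ∠JDF = 109.5° gives DF at 10.20° from the x-axis; with |DF| = 29.5, F = (27.83, 27.24). Then |ZF| = |F − Z| = 27.94.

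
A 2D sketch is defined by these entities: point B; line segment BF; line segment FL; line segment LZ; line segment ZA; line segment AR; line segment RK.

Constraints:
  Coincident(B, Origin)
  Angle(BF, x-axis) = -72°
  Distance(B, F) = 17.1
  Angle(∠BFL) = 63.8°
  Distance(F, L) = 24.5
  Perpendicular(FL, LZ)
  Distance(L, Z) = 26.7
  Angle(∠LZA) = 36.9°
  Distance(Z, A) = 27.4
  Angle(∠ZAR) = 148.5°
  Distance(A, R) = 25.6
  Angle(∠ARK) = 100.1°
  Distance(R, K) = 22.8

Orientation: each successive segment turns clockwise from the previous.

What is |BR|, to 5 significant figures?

36.091

∠LZA = 36.9° gives ZA at -61.300° from the x-axis; with |ZA| = 27.4, A = (-1.9990, -10.375). ∠ZAR = 148.5° gives AR at -92.800° from the x-axis; with |AR| = 25.6, R = (-3.2496, -35.945). Then |BR| = |R − B| = 36.091.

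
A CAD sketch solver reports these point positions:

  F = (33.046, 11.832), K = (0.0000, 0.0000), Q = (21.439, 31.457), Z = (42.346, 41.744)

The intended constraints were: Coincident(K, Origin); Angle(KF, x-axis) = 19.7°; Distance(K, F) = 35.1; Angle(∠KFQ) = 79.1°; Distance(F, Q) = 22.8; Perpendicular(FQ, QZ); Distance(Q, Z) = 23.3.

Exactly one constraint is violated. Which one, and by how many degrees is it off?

Perpendicular(FQ, QZ) — off by 4.40°.

K = (0.00, 0.00) ✓; KF at 19.70° ✓; |KF| = 35.10 ✓; ∠KFQ = 79.10° ✓; |FQ| = 22.80 ✓; ∠(FQ, QZ) = 94.40° ✗; |QZ| = 23.30 ✓.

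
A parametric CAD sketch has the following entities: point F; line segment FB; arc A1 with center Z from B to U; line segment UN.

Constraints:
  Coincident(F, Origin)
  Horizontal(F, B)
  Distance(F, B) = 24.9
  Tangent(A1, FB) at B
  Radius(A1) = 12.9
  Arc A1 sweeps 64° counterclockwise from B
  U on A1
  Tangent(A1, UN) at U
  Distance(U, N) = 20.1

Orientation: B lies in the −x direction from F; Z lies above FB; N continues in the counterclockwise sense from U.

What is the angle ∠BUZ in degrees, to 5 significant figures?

58.000°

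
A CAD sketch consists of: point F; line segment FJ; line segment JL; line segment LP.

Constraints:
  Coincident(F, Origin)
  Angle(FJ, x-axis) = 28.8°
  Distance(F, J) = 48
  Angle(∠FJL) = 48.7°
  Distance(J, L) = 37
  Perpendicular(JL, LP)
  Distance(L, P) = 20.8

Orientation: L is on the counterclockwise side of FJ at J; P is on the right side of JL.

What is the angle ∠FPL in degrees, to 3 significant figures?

5.35°

∠FJL = 48.7°, so JL runs at 28.8° + (180° − 48.7°) = 160° from the x-axis; with |JL| = 37.0, L = J + 37.0·(cos 160°, sin 160°) = (7.27, 35.7). The perpendicularity gives LP at right angles to JL; with |LP| = 20.8 on the right of JL, P = L + 20.8·(0.340, 0.940) = (14.4, 55.3). Then cos ∠FPL = PF·PL / (|PF||PL|), giving 5.35°.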